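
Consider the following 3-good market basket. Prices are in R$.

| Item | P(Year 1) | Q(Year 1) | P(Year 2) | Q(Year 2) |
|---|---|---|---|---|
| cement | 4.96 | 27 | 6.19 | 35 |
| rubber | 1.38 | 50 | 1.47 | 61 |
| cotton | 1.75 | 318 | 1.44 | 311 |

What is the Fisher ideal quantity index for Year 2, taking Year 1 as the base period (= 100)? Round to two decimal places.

106.78

Laspeyres component (base-period weights):
ΣP(Year 1)Q(Year 2) = 4.96×35 + 1.38×61 + 1.75×311 = 173.6 + 84.18 + 544.25 = 802.03
ΣP(Year 1)Q(Year 1) = 4.96×27 + 1.38×50 + 1.75×318 = 133.92 + 69 + 556.5 = 759.42
L = 802.03 / 759.42 × 100 = 105.6109
Paasche component (current-period weights):
ΣP(Year 2)Q(Year 2) = 6.19×35 + 1.47×61 + 1.44×311 = 216.65 + 89.67 + 447.84 = 754.16
ΣP(Year 2)Q(Year 1) = 6.19×27 + 1.47×50 + 1.44×318 = 167.13 + 73.5 + 457.92 = 698.55
P = 754.16 / 698.55 × 100 = 107.9608
Fisher = √(L × P) = √(105.6109 × 107.9608) = 106.7794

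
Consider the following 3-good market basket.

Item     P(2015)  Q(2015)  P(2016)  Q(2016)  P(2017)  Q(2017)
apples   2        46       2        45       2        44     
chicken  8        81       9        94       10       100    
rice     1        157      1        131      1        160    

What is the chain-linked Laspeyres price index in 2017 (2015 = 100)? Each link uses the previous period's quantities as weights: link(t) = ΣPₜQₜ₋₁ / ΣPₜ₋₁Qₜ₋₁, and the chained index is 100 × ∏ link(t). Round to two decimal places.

118.64

Link 2015→2016:
ΣP(2016)Q(2015) = 2×46 + 9×81 + 1×157 = 92 + 729 + 157 = 978
ΣP(2015)Q(2015) = 2×46 + 8×81 + 1×157 = 92 + 648 + 157 = 897
link = 978/897 = 1.090301
Link 2016→2017:
ΣP(2017)Q(2016) = 2×45 + 10×94 + 1×131 = 90 + 940 + 131 = 1161
ΣP(2016)Q(2016) = 2×45 + 9×94 + 1×131 = 90 + 846 + 131 = 1067
link = 1161/1067 = 1.088097
Chained index = 100 × 1.090301 × 1.088097 = 118.6354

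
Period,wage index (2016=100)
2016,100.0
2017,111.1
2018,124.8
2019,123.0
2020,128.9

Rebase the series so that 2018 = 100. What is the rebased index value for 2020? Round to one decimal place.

103.3

Rebased(2020) = 128.9 / 124.8 × 100 = 103.2853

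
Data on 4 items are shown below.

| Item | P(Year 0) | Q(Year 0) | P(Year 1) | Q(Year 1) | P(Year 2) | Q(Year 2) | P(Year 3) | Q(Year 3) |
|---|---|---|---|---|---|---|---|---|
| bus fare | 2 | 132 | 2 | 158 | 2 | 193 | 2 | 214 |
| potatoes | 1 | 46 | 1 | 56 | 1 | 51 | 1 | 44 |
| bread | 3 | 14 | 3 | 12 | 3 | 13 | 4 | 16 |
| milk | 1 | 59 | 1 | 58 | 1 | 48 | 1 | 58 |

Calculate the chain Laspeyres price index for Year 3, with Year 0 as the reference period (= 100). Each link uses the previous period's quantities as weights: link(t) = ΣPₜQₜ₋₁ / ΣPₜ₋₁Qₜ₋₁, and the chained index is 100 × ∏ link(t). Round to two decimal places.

Link Year 0→Year 1:
ΣP(Year 1)Q(Year 0) = 2×132 + 1×46 + 3×14 + 1×59 = 264 + 46 + 42 + 59 = 411
ΣP(Year 0)Q(Year 0) = 2×132 + 1×46 + 3×14 + 1×59 = 264 + 46 + 42 + 59 = 411
link = 411/411 = 1.000000
Link Year 1→Year 2:
ΣP(Year 2)Q(Year 1) = 2×158 + 1×56 + 3×12 + 1×58 = 316 + 56 + 36 + 58 = 466
ΣP(Year 1)Q(Year 1) = 2×158 + 1×56 + 3×12 + 1×58 = 316 + 56 + 36 + 58 = 466
link = 466/466 = 1.000000
Link Year 2→Year 3:
ΣP(Year 3)Q(Year 2) = 2×193 + 1×51 + 4×13 + 1×48 = 386 + 51 + 52 + 48 = 537
ΣP(Year 2)Q(Year 2) = 2×193 + 1×51 + 3×13 + 1×48 = 386 + 51 + 39 + 48 = 524
link = 537/524 = 1.024809
Chained index = 100 × 1.000000 × 1.000000 × 1.024809 = 102.4809

102.48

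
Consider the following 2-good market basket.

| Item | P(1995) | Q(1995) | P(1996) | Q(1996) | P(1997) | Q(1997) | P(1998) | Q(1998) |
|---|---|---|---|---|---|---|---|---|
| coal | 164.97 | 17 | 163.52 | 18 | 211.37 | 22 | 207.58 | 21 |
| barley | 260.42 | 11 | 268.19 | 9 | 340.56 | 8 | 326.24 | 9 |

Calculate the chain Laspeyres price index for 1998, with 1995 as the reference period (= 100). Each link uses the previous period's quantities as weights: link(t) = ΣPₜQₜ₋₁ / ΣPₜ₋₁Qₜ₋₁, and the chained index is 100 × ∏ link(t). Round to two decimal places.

126.13

Link 1995→1996:
ΣP(1996)Q(1995) = 163.52×17 + 268.19×11 = 2779.84 + 2950.09 = 5729.93
ΣP(1995)Q(1995) = 164.97×17 + 260.42×11 = 2804.49 + 2864.62 = 5669.11
link = 5729.93/5669.11 = 1.010728
Link 1996→1997:
ΣP(1997)Q(1996) = 211.37×18 + 340.56×9 = 3804.66 + 3065.04 = 6869.7
ΣP(1996)Q(1996) = 163.52×18 + 268.19×9 = 2943.36 + 2413.71 = 5357.07
link = 6869.7/5357.07 = 1.282361
Link 1997→1998:
ΣP(1998)Q(1997) = 207.58×22 + 326.24×8 = 4566.76 + 2609.92 = 7176.68
ΣP(1997)Q(1997) = 211.37×22 + 340.56×8 = 4650.14 + 2724.48 = 7374.62
link = 7176.68/7374.62 = 0.973159
Chained index = 100 × 1.010728 × 1.282361 × 0.973159 = 126.1330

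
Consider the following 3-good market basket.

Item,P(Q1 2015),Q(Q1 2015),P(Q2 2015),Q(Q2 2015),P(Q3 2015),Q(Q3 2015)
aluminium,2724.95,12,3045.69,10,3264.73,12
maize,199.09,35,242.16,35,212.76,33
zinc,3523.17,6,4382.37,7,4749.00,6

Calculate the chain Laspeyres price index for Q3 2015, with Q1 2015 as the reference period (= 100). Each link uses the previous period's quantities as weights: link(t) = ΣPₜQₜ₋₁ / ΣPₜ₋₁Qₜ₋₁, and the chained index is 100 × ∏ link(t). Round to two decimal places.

Link Q1 2015→Q2 2015:
ΣP(Q2 2015)Q(Q1 2015) = 3045.69×12 + 242.16×35 + 4382.37×6 = 36548.28 + 8475.6 + 26294.22 = 71318.1
ΣP(Q1 2015)Q(Q1 2015) = 2724.95×12 + 199.09×35 + 3523.17×6 = 32699.4 + 6968.15 + 21139.02 = 60806.57
link = 71318.1/60806.57 = 1.172868
Link Q2 2015→Q3 2015:
ΣP(Q3 2015)Q(Q2 2015) = 3264.73×10 + 212.76×35 + 4749.00×7 = 32647.3 + 7446.6 + 33243 = 73336.9
ΣP(Q2 2015)Q(Q2 2015) = 3045.69×10 + 242.16×35 + 4382.37×7 = 30456.9 + 8475.6 + 30676.59 = 69609.09
link = 73336.9/69609.09 = 1.053553
Chained index = 100 × 1.172868 × 1.053553 = 123.5680

123.57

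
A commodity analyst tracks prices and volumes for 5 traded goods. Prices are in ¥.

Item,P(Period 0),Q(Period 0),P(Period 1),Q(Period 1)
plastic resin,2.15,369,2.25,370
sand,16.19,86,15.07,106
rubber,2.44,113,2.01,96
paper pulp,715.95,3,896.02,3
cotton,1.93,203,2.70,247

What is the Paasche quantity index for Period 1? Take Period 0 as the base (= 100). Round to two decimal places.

Paasche quantity index uses current-period prices as weights.
ΣP(Period 1)·Q(Period 1) = 2.25×370 + 15.07×106 + 2.01×96 + 896.02×3 + 2.70×247 = 832.5 + 1597.42 + 192.96 + 2688.06 + 666.9 = 5977.84
ΣP(Period 1)·Q(Period 0) = 2.25×369 + 15.07×86 + 2.01×113 + 896.02×3 + 2.70×203 = 830.25 + 1296.02 + 227.13 + 2688.06 + 548.1 = 5589.56
Index = 5977.84 / 5589.56 × 100 = 106.9465

106.95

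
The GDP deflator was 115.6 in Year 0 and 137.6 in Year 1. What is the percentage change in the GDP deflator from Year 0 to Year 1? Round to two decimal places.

Change = (137.6 − 115.6) / 115.6 × 100
       = 22.0 / 115.6 × 100 = 19.0311%

19.03%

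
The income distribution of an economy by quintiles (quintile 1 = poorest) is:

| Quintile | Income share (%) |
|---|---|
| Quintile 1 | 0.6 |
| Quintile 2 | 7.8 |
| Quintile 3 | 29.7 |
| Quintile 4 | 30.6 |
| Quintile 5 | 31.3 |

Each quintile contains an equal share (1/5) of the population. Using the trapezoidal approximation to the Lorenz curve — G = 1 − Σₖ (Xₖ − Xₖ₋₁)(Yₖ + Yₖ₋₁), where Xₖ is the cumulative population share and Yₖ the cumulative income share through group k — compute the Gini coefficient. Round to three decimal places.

0.337

Cumulative income shares Yₖ: 0.0060, 0.0840, 0.3810, 0.6870, 1.0000
Σ (Xₖ−Xₖ₋₁)(Yₖ+Yₖ₋₁) = (1/5)(0.0060+0.0000) + (1/5)(0.0840+0.0060) + (1/5)(0.3810+0.0840) + (1/5)(0.6870+0.3810) + (1/5)(1.0000+0.6870)
  = 0.0012 + 0.0180 + 0.0930 + 0.2136 + 0.3374 = 0.6632
G = 1 − 0.6632 = 0.3368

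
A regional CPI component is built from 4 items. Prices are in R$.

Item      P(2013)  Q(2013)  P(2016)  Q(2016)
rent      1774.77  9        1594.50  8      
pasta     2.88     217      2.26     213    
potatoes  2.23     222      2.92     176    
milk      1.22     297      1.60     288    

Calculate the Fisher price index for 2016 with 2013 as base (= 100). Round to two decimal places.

91.41

Laspeyres component (base-period weights):
ΣP(2016)Q(2013) = 1594.50×9 + 2.26×217 + 2.92×222 + 1.60×297 = 14350.5 + 490.42 + 648.24 + 475.2 = 15964.36
ΣP(2013)Q(2013) = 1774.77×9 + 2.88×217 + 2.23×222 + 1.22×297 = 15972.93 + 624.96 + 495.06 + 362.34 = 17455.29
L = 15964.36 / 17455.29 × 100 = 91.4586
Paasche component (current-period weights):
ΣP(2016)Q(2016) = 1594.50×8 + 2.26×213 + 2.92×176 + 1.60×288 = 12756 + 481.38 + 513.92 + 460.8 = 14212.1
ΣP(2013)Q(2016) = 1774.77×8 + 2.88×213 + 2.23×176 + 1.22×288 = 14198.16 + 613.44 + 392.48 + 351.36 = 15555.44
P = 14212.1 / 15555.44 × 100 = 91.3642
Fisher = √(L × P) = √(91.4586 × 91.3642) = 91.4114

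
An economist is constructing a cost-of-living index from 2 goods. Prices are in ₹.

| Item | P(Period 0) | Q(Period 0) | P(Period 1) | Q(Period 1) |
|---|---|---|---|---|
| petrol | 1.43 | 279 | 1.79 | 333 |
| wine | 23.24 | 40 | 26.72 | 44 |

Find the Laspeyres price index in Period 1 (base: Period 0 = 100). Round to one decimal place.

118.0

Laspeyres price index uses base-period quantities as weights.
ΣP(Period 1)·Q(Period 0) = 1.79×279 + 26.72×40 = 499.41 + 1068.8 = 1568.21
ΣP(Period 0)·Q(Period 0) = 1.43×279 + 23.24×40 = 398.97 + 929.6 = 1328.57
Index = 1568.21 / 1328.57 × 100 = 118.0374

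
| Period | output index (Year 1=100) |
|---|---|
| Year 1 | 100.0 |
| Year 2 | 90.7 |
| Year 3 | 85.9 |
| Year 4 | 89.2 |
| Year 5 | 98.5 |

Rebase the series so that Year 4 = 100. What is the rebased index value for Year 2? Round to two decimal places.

101.68

Rebased(Year 2) = 90.7 / 89.2 × 100 = 101.6816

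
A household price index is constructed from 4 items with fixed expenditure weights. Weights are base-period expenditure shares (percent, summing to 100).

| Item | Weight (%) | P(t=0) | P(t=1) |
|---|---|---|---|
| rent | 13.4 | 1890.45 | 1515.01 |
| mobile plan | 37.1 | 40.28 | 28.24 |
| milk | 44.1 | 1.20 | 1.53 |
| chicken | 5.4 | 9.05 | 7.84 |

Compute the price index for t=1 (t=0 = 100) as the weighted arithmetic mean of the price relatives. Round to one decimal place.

rent: 13.4 × (1515.01/1890.45) = 13.4 × 0.801402 = 10.7388
mobile plan: 37.1 × (28.24/40.28) = 37.1 × 0.701092 = 26.0105
milk: 44.1 × (1.53/1.20) = 44.1 × 1.275000 = 56.2275
chicken: 5.4 × (7.84/9.05) = 5.4 × 0.866298 = 4.6780
Index = Σ wᵢ·(p₁ᵢ/p₀ᵢ) = 10.7388 + 26.0105 + 56.2275 + 4.6780 = 97.6548

97.7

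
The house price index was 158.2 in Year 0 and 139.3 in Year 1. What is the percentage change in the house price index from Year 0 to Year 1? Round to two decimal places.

Change = (139.3 − 158.2) / 158.2 × 100
       = -18.9 / 158.2 × 100 = -11.9469%

-11.95%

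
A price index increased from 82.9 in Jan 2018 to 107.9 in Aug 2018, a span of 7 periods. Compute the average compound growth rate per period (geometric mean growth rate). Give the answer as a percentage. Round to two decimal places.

Growth factor = (107.9/82.9)^(1/7) = (1.301568)^(1/7) = 1.038371
Growth rate = 1.038371 − 1 = 0.038371 = 3.8371%

3.84%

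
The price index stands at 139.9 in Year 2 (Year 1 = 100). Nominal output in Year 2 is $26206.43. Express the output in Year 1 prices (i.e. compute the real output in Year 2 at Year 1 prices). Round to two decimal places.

18732.26

Real = Nominal ÷ (Index/100) = 26206.43 ÷ (139.9/100)
     = 26206.43 ÷ 1.399 = 18732.2588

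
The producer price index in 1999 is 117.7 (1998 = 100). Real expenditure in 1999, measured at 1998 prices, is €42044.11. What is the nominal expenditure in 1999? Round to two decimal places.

49485.92

Nominal = Real × (Index/100) = 42044.11 × (117.7/100)
        = 42044.11 × 1.177 = 49485.9175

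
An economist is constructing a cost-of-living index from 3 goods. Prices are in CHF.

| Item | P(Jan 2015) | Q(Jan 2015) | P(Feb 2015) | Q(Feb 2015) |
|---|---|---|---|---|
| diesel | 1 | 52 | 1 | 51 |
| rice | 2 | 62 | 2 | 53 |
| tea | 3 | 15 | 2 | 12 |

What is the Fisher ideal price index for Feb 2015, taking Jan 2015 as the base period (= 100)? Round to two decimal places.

93.50

Laspeyres component (base-period weights):
ΣP(Feb 2015)Q(Jan 2015) = 1×52 + 2×62 + 2×15 = 52 + 124 + 30 = 206
ΣP(Jan 2015)Q(Jan 2015) = 1×52 + 2×62 + 3×15 = 52 + 124 + 45 = 221
L = 206 / 221 × 100 = 93.2127
Paasche component (current-period weights):
ΣP(Feb 2015)Q(Feb 2015) = 1×51 + 2×53 + 2×12 = 51 + 106 + 24 = 181
ΣP(Jan 2015)Q(Feb 2015) = 1×51 + 2×53 + 3×12 = 51 + 106 + 36 = 193
P = 181 / 193 × 100 = 93.7824
Fisher = √(L × P) = √(93.2127 × 93.7824) = 93.4971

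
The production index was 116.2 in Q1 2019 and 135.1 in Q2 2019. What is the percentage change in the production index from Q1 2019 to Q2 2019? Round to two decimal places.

16.27%

Change = (135.1 − 116.2) / 116.2 × 100
       = 18.9 / 116.2 × 100 = 16.2651%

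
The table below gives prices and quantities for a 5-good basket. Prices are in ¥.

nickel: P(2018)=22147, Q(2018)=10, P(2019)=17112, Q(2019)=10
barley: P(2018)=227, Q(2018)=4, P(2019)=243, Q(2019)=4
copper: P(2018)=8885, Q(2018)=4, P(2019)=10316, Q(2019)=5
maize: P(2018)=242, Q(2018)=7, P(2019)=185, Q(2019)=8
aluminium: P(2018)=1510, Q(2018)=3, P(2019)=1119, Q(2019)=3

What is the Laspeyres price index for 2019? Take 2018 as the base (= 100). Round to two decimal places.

Laspeyres price index uses base-period quantities as weights.
ΣP(2019)·Q(2018) = 17112×10 + 243×4 + 10316×4 + 185×7 + 1119×3 = 171120 + 972 + 41264 + 1295 + 3357 = 218008
ΣP(2018)·Q(2018) = 22147×10 + 227×4 + 8885×4 + 242×7 + 1510×3 = 221470 + 908 + 35540 + 1694 + 4530 = 264142
Index = 218008 / 264142 × 100 = 82.5344

82.53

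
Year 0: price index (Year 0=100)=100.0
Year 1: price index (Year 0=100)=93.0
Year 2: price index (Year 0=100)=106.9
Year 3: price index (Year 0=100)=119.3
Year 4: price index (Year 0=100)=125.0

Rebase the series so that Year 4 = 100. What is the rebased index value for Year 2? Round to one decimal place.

Rebased(Year 2) = 106.9 / 125.0 × 100 = 85.5200

85.5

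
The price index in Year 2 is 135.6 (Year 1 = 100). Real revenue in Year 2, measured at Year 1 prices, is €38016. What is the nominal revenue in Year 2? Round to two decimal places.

51549.70

Nominal = Real × (Index/100) = 38016 × (135.6/100)
        = 38016 × 1.356 = 51549.6960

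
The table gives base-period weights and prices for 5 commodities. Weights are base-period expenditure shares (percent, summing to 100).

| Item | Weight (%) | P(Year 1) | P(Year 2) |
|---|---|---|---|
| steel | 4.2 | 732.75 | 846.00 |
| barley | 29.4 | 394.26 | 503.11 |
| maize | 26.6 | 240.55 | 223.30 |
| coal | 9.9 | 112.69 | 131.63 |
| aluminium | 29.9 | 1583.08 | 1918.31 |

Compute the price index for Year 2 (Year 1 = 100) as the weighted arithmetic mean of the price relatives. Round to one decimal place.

steel: 4.2 × (846.00/732.75) = 4.2 × 1.154555 = 4.8491
barley: 29.4 × (503.11/394.26) = 29.4 × 1.276087 = 37.5170
maize: 26.6 × (223.30/240.55) = 26.6 × 0.928289 = 24.6925
coal: 9.9 × (131.63/112.69) = 9.9 × 1.168072 = 11.5639
aluminium: 29.9 × (1918.31/1583.08) = 29.9 × 1.211758 = 36.2316
Index = Σ wᵢ·(p₁ᵢ/p₀ᵢ) = 4.8491 + 37.5170 + 24.6925 + 11.5639 + 36.2316 = 114.8541

114.9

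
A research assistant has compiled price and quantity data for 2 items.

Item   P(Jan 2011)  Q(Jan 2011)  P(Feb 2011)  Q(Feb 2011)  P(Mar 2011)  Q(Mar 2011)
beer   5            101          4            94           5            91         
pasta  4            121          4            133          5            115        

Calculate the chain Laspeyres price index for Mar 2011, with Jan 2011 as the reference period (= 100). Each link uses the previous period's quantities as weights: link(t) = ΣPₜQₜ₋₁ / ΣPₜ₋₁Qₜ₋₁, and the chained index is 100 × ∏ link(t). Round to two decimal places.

Link Jan 2011→Feb 2011:
ΣP(Feb 2011)Q(Jan 2011) = 4×101 + 4×121 = 404 + 484 = 888
ΣP(Jan 2011)Q(Jan 2011) = 5×101 + 4×121 = 505 + 484 = 989
link = 888/989 = 0.897877
Link Feb 2011→Mar 2011:
ΣP(Mar 2011)Q(Feb 2011) = 5×94 + 5×133 = 470 + 665 = 1135
ΣP(Feb 2011)Q(Feb 2011) = 4×94 + 4×133 = 376 + 532 = 908
link = 1135/908 = 1.250000
Chained index = 100 × 0.897877 × 1.250000 = 112.2346

112.23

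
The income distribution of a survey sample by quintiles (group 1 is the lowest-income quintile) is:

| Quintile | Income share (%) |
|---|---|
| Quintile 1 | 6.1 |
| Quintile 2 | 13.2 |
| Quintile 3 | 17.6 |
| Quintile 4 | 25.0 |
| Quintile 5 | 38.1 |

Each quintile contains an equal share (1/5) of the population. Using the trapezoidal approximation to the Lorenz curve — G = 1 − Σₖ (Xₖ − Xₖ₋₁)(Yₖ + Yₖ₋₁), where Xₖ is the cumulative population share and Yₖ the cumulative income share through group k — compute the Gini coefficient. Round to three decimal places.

Cumulative income shares Yₖ: 0.0610, 0.1930, 0.3690, 0.6190, 1.0000
Σ (Xₖ−Xₖ₋₁)(Yₖ+Yₖ₋₁) = (1/5)(0.0610+0.0000) + (1/5)(0.1930+0.0610) + (1/5)(0.3690+0.1930) + (1/5)(0.6190+0.3690) + (1/5)(1.0000+0.6190)
  = 0.0122 + 0.0508 + 0.1124 + 0.1976 + 0.3238 = 0.6968
G = 1 − 0.6968 = 0.3032

0.303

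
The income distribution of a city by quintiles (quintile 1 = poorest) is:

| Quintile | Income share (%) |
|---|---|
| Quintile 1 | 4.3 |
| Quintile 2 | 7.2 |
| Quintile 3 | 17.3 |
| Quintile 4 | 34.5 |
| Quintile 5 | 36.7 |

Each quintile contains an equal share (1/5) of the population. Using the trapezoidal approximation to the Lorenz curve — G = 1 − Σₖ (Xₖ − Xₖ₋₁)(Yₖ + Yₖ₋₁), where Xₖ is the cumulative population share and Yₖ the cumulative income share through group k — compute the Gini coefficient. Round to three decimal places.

Cumulative income shares Yₖ: 0.0430, 0.1150, 0.2880, 0.6330, 1.0000
Σ (Xₖ−Xₖ₋₁)(Yₖ+Yₖ₋₁) = (1/5)(0.0430+0.0000) + (1/5)(0.1150+0.0430) + (1/5)(0.2880+0.1150) + (1/5)(0.6330+0.2880) + (1/5)(1.0000+0.6330)
  = 0.0086 + 0.0316 + 0.0806 + 0.1842 + 0.3266 = 0.6316
G = 1 − 0.6316 = 0.3684

0.368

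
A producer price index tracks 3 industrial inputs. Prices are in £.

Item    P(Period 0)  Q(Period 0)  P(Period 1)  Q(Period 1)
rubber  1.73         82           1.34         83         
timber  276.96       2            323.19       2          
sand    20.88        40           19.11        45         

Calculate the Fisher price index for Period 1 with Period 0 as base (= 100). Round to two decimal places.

Laspeyres component (base-period weights):
ΣP(Period 1)Q(Period 0) = 1.34×82 + 323.19×2 + 19.11×40 = 109.88 + 646.38 + 764.4 = 1520.66
ΣP(Period 0)Q(Period 0) = 1.73×82 + 276.96×2 + 20.88×40 = 141.86 + 553.92 + 835.2 = 1530.98
L = 1520.66 / 1530.98 × 100 = 99.3259
Paasche component (current-period weights):
ΣP(Period 1)Q(Period 1) = 1.34×83 + 323.19×2 + 19.11×45 = 111.22 + 646.38 + 859.95 = 1617.55
ΣP(Period 0)Q(Period 1) = 1.73×83 + 276.96×2 + 20.88×45 = 143.59 + 553.92 + 939.6 = 1637.11
P = 1617.55 / 1637.11 × 100 = 98.8052
Fisher = √(L × P) = √(99.3259 × 98.8052) = 99.0652

99.07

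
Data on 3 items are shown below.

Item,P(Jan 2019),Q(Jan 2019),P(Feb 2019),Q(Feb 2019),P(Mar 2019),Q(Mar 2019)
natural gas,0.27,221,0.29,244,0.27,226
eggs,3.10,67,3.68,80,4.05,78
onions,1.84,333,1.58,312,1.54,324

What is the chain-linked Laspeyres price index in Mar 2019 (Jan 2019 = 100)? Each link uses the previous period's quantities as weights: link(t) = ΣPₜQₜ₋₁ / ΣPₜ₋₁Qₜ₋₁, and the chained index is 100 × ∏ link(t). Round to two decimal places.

96.44

Link Jan 2019→Feb 2019:
ΣP(Feb 2019)Q(Jan 2019) = 0.29×221 + 3.68×67 + 1.58×333 = 64.09 + 246.56 + 526.14 = 836.79
ΣP(Jan 2019)Q(Jan 2019) = 0.27×221 + 3.10×67 + 1.84×333 = 59.67 + 207.7 + 612.72 = 880.09
link = 836.79/880.09 = 0.950800
Link Feb 2019→Mar 2019:
ΣP(Mar 2019)Q(Feb 2019) = 0.27×244 + 4.05×80 + 1.54×312 = 65.88 + 324 + 480.48 = 870.36
ΣP(Feb 2019)Q(Feb 2019) = 0.29×244 + 3.68×80 + 1.58×312 = 70.76 + 294.4 + 492.96 = 858.12
link = 870.36/858.12 = 1.014264
Chained index = 100 × 0.950800 × 1.014264 = 96.4362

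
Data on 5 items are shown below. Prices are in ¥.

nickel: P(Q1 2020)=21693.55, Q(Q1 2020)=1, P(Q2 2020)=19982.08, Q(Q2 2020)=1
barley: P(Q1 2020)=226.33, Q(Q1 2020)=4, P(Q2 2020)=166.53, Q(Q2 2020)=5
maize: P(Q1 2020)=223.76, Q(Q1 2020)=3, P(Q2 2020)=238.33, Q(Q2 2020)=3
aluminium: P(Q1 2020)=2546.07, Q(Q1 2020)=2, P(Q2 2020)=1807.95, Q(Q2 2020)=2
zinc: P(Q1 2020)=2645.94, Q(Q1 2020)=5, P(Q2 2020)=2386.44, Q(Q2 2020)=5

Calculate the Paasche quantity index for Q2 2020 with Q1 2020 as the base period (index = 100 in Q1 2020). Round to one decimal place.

100.5

Paasche quantity index uses current-period prices as weights.
ΣP(Q2 2020)·Q(Q2 2020) = 19982.08×1 + 166.53×5 + 238.33×3 + 1807.95×2 + 2386.44×5 = 19982.08 + 832.65 + 714.99 + 3615.9 + 11932.2 = 37077.82
ΣP(Q2 2020)·Q(Q1 2020) = 19982.08×1 + 166.53×4 + 238.33×3 + 1807.95×2 + 2386.44×5 = 19982.08 + 666.12 + 714.99 + 3615.9 + 11932.2 = 36911.29
Index = 37077.82 / 36911.29 × 100 = 100.4512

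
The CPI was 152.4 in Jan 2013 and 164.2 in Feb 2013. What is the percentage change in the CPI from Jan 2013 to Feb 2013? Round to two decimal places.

7.74%

Change = (164.2 − 152.4) / 152.4 × 100
       = 11.8 / 152.4 × 100 = 7.7428%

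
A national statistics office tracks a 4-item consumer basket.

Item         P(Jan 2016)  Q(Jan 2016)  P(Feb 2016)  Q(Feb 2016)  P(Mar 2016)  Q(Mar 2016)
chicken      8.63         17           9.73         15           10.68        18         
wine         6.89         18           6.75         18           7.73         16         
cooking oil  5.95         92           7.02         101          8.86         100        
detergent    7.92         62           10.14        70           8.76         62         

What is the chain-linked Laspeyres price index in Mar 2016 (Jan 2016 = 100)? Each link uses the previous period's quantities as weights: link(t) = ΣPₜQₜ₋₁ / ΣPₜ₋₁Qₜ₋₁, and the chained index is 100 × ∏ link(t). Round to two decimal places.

Link Jan 2016→Feb 2016:
ΣP(Feb 2016)Q(Jan 2016) = 9.73×17 + 6.75×18 + 7.02×92 + 10.14×62 = 165.41 + 121.5 + 645.84 + 628.68 = 1561.43
ΣP(Jan 2016)Q(Jan 2016) = 8.63×17 + 6.89×18 + 5.95×92 + 7.92×62 = 146.71 + 124.02 + 547.4 + 491.04 = 1309.17
link = 1561.43/1309.17 = 1.192687
Link Feb 2016→Mar 2016:
ΣP(Mar 2016)Q(Feb 2016) = 10.68×15 + 7.73×18 + 8.86×101 + 8.76×70 = 160.2 + 139.14 + 894.86 + 613.2 = 1807.4
ΣP(Feb 2016)Q(Feb 2016) = 9.73×15 + 6.75×18 + 7.02×101 + 10.14×70 = 145.95 + 121.5 + 709.02 + 709.8 = 1686.27
link = 1807.4/1686.27 = 1.071833
Chained index = 100 × 1.192687 × 1.071833 = 127.8361

127.84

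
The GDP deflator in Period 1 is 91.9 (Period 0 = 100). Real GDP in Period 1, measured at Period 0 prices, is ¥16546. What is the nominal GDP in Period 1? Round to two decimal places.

15205.77

Nominal = Real × (Index/100) = 16546 × (91.9/100)
        = 16546 × 0.919 = 15205.7740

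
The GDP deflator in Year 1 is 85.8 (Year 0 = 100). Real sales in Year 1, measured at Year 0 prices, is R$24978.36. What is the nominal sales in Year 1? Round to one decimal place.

21431.4

Nominal = Real × (Index/100) = 24978.36 × (85.8/100)
        = 24978.36 × 0.858 = 21431.4329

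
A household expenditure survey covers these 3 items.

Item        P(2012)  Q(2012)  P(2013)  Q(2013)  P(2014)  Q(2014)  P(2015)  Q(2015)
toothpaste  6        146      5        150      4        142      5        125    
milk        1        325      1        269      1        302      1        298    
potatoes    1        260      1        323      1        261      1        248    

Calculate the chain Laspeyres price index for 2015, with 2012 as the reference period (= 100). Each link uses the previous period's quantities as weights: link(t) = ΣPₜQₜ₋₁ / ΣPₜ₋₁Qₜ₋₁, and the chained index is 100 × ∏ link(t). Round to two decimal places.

89.98

Link 2012→2013:
ΣP(2013)Q(2012) = 5×146 + 1×325 + 1×260 = 730 + 325 + 260 = 1315
ΣP(2012)Q(2012) = 6×146 + 1×325 + 1×260 = 876 + 325 + 260 = 1461
link = 1315/1461 = 0.900068
Link 2013→2014:
ΣP(2014)Q(2013) = 4×150 + 1×269 + 1×323 = 600 + 269 + 323 = 1192
ΣP(2013)Q(2013) = 5×150 + 1×269 + 1×323 = 750 + 269 + 323 = 1342
link = 1192/1342 = 0.888227
Link 2014→2015:
ΣP(2015)Q(2014) = 5×142 + 1×302 + 1×261 = 710 + 302 + 261 = 1273
ΣP(2014)Q(2014) = 4×142 + 1×302 + 1×261 = 568 + 302 + 261 = 1131
link = 1273/1131 = 1.125553
Chained index = 100 × 0.900068 × 0.888227 × 1.125553 = 89.9840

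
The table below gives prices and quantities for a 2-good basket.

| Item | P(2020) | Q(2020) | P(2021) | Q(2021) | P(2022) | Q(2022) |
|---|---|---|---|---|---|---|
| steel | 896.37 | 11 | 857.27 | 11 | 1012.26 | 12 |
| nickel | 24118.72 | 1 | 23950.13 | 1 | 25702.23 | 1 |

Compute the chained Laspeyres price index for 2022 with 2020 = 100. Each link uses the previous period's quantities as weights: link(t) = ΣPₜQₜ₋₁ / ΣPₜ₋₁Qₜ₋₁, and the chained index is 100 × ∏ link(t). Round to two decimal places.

108.41

Link 2020→2021:
ΣP(2021)Q(2020) = 857.27×11 + 23950.13×1 = 9429.97 + 23950.13 = 33380.1
ΣP(2020)Q(2020) = 896.37×11 + 24118.72×1 = 9860.07 + 24118.72 = 33978.79
link = 33380.1/33978.79 = 0.982380
Link 2021→2022:
ΣP(2022)Q(2021) = 1012.26×11 + 25702.23×1 = 11134.86 + 25702.23 = 36837.09
ΣP(2021)Q(2021) = 857.27×11 + 23950.13×1 = 9429.97 + 23950.13 = 33380.1
link = 36837.09/33380.1 = 1.103564
Chained index = 100 × 0.982380 × 1.103564 = 108.4120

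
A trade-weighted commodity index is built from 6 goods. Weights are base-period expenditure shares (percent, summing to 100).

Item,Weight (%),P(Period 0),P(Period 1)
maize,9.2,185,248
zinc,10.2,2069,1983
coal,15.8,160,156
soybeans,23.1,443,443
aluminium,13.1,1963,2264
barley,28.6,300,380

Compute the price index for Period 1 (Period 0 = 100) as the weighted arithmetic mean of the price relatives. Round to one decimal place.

maize: 9.2 × (248/185) = 9.2 × 1.340541 = 12.3330
zinc: 10.2 × (1983/2069) = 10.2 × 0.958434 = 9.7760
coal: 15.8 × (156/160) = 15.8 × 0.975000 = 15.4050
soybeans: 23.1 × (443/443) = 23.1 × 1.000000 = 23.1000
aluminium: 13.1 × (2264/1963) = 13.1 × 1.153337 = 15.1087
barley: 28.6 × (380/300) = 28.6 × 1.266667 = 36.2267
Index = Σ wᵢ·(p₁ᵢ/p₀ᵢ) = 12.3330 + 9.7760 + 15.4050 + 23.1000 + 15.1087 + 36.2267 = 111.9494

111.9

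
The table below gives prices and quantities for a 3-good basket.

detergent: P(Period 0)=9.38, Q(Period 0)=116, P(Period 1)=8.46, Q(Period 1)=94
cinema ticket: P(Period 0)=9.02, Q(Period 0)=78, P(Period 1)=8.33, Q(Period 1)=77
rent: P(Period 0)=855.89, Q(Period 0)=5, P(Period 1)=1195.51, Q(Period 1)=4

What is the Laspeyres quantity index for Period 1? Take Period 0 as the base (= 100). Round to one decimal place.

Laspeyres quantity index uses base-period prices as weights.
ΣP(Period 0)·Q(Period 1) = 9.38×94 + 9.02×77 + 855.89×4 = 881.72 + 694.54 + 3423.56 = 4999.82
ΣP(Period 0)·Q(Period 0) = 9.38×116 + 9.02×78 + 855.89×5 = 1088.08 + 703.56 + 4279.45 = 6071.09
Index = 4999.82 / 6071.09 × 100 = 82.3546

82.4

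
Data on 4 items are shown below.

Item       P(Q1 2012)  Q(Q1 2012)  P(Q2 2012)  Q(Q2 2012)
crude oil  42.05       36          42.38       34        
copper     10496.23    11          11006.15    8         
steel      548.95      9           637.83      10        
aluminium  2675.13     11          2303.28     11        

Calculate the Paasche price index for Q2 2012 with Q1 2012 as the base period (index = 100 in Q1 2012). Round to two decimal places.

100.74

Paasche price index uses current-period quantities as weights.
ΣP(Q2 2012)·Q(Q2 2012) = 42.38×34 + 11006.15×8 + 637.83×10 + 2303.28×11 = 1440.92 + 88049.2 + 6378.3 + 25336.08 = 121204.5
ΣP(Q1 2012)·Q(Q2 2012) = 42.05×34 + 10496.23×8 + 548.95×10 + 2675.13×11 = 1429.7 + 83969.84 + 5489.5 + 29426.43 = 120315.47
Index = 121204.5 / 120315.47 × 100 = 100.7389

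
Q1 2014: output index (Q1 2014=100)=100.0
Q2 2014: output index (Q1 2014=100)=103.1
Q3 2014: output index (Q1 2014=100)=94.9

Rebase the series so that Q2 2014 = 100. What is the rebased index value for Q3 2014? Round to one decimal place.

92.0

Rebased(Q3 2014) = 94.9 / 103.1 × 100 = 92.0466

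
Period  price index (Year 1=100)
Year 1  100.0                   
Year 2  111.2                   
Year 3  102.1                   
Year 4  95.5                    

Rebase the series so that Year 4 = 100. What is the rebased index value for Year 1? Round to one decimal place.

Rebased(Year 1) = 100.0 / 95.5 × 100 = 104.7120

104.7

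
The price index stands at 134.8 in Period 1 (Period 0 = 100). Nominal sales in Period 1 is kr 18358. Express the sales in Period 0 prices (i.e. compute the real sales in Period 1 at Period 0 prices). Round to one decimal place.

13618.7

Real = Nominal ÷ (Index/100) = 18358 ÷ (134.8/100)
     = 18358 ÷ 1.348 = 13618.6944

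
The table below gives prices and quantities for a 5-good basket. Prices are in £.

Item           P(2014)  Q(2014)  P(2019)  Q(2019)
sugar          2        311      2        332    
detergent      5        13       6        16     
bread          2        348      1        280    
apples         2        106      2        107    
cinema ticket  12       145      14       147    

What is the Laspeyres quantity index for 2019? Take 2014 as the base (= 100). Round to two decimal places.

98.41

Laspeyres quantity index uses base-period prices as weights.
ΣP(2014)·Q(2019) = 2×332 + 5×16 + 2×280 + 2×107 + 12×147 = 664 + 80 + 560 + 214 + 1764 = 3282
ΣP(2014)·Q(2014) = 2×311 + 5×13 + 2×348 + 2×106 + 12×145 = 622 + 65 + 696 + 212 + 1740 = 3335
Index = 3282 / 3335 × 100 = 98.4108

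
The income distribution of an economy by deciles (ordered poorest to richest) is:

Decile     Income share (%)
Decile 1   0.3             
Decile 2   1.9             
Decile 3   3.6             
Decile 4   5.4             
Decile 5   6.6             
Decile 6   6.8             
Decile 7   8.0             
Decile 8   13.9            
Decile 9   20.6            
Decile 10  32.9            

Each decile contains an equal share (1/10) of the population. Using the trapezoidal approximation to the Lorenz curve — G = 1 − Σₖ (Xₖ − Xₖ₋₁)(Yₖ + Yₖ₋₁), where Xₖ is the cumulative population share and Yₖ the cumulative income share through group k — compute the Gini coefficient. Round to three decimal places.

0.484

Cumulative income shares Yₖ: 0.0030, 0.0220, 0.0580, 0.1120, 0.1780, 0.2460, 0.3260, 0.4650, 0.6710, 1.0000
Σ (Xₖ−Xₖ₋₁)(Yₖ+Yₖ₋₁) = (1/10)(0.0030+0.0000) + (1/10)(0.0220+0.0030) + (1/10)(0.0580+0.0220) + (1/10)(0.1120+0.0580) + (1/10)(0.1780+0.1120) + (1/10)(0.2460+0.1780) + (1/10)(0.3260+0.2460) + (1/10)(0.4650+0.3260) + (1/10)(0.6710+0.4650) + (1/10)(1.0000+0.6710)
  = 0.0003 + 0.0025 + 0.0080 + 0.0170 + 0.0290 + 0.0424 + 0.0572 + 0.0791 + 0.1136 + 0.1671 = 0.5162
G = 1 − 0.5162 = 0.4838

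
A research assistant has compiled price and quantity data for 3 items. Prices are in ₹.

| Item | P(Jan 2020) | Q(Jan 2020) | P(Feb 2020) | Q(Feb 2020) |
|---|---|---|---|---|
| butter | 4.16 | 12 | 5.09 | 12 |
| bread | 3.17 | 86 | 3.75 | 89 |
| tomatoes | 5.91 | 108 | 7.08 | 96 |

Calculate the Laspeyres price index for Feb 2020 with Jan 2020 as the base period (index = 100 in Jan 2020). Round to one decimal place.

Laspeyres price index uses base-period quantities as weights.
ΣP(Feb 2020)·Q(Jan 2020) = 5.09×12 + 3.75×86 + 7.08×108 = 61.08 + 322.5 + 764.64 = 1148.22
ΣP(Jan 2020)·Q(Jan 2020) = 4.16×12 + 3.17×86 + 5.91×108 = 49.92 + 272.62 + 638.28 = 960.82
Index = 1148.22 / 960.82 × 100 = 119.5042

119.5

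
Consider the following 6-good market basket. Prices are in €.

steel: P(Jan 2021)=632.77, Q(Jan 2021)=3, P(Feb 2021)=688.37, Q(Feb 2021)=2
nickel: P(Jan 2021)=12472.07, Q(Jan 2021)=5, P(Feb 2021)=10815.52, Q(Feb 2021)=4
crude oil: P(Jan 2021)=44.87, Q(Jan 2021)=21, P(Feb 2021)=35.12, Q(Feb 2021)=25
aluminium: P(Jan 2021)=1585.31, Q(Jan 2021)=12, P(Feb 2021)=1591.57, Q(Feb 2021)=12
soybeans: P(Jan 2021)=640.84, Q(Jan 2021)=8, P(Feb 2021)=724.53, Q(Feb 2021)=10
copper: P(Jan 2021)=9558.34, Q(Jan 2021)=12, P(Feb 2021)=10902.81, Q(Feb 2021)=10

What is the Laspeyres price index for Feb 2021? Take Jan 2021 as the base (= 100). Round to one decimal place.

104.2

Laspeyres price index uses base-period quantities as weights.
ΣP(Feb 2021)·Q(Jan 2021) = 688.37×3 + 10815.52×5 + 35.12×21 + 1591.57×12 + 724.53×8 + 10902.81×12 = 2065.11 + 54077.6 + 737.52 + 19098.84 + 5796.24 + 130833.72 = 212609.03
ΣP(Jan 2021)·Q(Jan 2021) = 632.77×3 + 12472.07×5 + 44.87×21 + 1585.31×12 + 640.84×8 + 9558.34×12 = 1898.31 + 62360.35 + 942.27 + 19023.72 + 5126.72 + 114700.08 = 204051.45
Index = 212609.03 / 204051.45 × 100 = 104.1938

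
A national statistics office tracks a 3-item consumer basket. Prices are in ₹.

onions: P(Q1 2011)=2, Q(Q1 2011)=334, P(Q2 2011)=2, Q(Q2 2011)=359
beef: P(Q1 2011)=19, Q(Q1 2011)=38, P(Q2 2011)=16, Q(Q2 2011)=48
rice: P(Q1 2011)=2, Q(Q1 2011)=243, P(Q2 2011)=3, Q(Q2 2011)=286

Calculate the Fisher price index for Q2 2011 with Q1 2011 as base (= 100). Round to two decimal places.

106.66

Laspeyres component (base-period weights):
ΣP(Q2 2011)Q(Q1 2011) = 2×334 + 16×38 + 3×243 = 668 + 608 + 729 = 2005
ΣP(Q1 2011)Q(Q1 2011) = 2×334 + 19×38 + 2×243 = 668 + 722 + 486 = 1876
L = 2005 / 1876 × 100 = 106.8763
Paasche component (current-period weights):
ΣP(Q2 2011)Q(Q2 2011) = 2×359 + 16×48 + 3×286 = 718 + 768 + 858 = 2344
ΣP(Q1 2011)Q(Q2 2011) = 2×359 + 19×48 + 2×286 = 718 + 912 + 572 = 2202
P = 2344 / 2202 × 100 = 106.4487
Fisher = √(L × P) = √(106.8763 × 106.4487) = 106.6623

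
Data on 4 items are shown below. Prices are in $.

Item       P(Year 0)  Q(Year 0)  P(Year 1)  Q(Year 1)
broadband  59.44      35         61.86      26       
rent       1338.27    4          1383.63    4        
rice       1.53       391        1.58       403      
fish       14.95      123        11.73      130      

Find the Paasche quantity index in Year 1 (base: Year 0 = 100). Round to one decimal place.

Paasche quantity index uses current-period prices as weights.
ΣP(Year 1)·Q(Year 1) = 61.86×26 + 1383.63×4 + 1.58×403 + 11.73×130 = 1608.36 + 5534.52 + 636.74 + 1524.9 = 9304.52
ΣP(Year 1)·Q(Year 0) = 61.86×35 + 1383.63×4 + 1.58×391 + 11.73×123 = 2165.1 + 5534.52 + 617.78 + 1442.79 = 9760.19
Index = 9304.52 / 9760.19 × 100 = 95.3313

95.3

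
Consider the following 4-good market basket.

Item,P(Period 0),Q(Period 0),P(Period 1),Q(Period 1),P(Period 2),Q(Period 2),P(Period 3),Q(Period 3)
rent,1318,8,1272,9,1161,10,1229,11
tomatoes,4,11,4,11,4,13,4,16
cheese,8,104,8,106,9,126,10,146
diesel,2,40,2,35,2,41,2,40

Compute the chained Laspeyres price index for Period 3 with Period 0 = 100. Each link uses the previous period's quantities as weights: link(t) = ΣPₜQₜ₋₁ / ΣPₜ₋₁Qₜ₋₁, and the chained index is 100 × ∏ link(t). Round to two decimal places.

95.46

Link Period 0→Period 1:
ΣP(Period 1)Q(Period 0) = 1272×8 + 4×11 + 8×104 + 2×40 = 10176 + 44 + 832 + 80 = 11132
ΣP(Period 0)Q(Period 0) = 1318×8 + 4×11 + 8×104 + 2×40 = 10544 + 44 + 832 + 80 = 11500
link = 11132/11500 = 0.968000
Link Period 1→Period 2:
ΣP(Period 2)Q(Period 1) = 1161×9 + 4×11 + 9×106 + 2×35 = 10449 + 44 + 954 + 70 = 11517
ΣP(Period 1)Q(Period 1) = 1272×9 + 4×11 + 8×106 + 2×35 = 11448 + 44 + 848 + 70 = 12410
link = 11517/12410 = 0.928042
Link Period 2→Period 3:
ΣP(Period 3)Q(Period 2) = 1229×10 + 4×13 + 10×126 + 2×41 = 12290 + 52 + 1260 + 82 = 13684
ΣP(Period 2)Q(Period 2) = 1161×10 + 4×13 + 9×126 + 2×41 = 11610 + 52 + 1134 + 82 = 12878
link = 13684/12878 = 1.062587
Chained index = 100 × 0.968000 × 0.928042 × 1.062587 = 95.4570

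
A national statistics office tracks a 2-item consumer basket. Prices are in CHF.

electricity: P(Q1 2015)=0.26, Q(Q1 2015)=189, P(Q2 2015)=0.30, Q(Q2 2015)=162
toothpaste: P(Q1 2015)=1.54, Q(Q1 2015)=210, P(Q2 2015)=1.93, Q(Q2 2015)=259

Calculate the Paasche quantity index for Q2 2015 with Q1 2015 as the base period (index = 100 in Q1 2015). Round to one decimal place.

118.7

Paasche quantity index uses current-period prices as weights.
ΣP(Q2 2015)·Q(Q2 2015) = 0.30×162 + 1.93×259 = 48.6 + 499.87 = 548.47
ΣP(Q2 2015)·Q(Q1 2015) = 0.30×189 + 1.93×210 = 56.7 + 405.3 = 462
Index = 548.47 / 462 × 100 = 118.7165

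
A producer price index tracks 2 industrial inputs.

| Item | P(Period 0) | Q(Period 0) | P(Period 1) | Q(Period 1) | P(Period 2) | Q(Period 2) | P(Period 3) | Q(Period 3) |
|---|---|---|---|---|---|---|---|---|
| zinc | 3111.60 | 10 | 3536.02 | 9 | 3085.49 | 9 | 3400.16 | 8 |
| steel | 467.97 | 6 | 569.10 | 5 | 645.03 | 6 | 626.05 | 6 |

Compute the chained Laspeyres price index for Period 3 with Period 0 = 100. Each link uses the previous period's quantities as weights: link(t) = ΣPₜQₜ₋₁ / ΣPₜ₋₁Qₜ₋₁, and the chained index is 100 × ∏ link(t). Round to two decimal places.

110.96

Link Period 0→Period 1:
ΣP(Period 1)Q(Period 0) = 3536.02×10 + 569.10×6 = 35360.2 + 3414.6 = 38774.8
ΣP(Period 0)Q(Period 0) = 3111.60×10 + 467.97×6 = 31116 + 2807.82 = 33923.82
link = 38774.8/33923.82 = 1.142996
Link Period 1→Period 2:
ΣP(Period 2)Q(Period 1) = 3085.49×9 + 645.03×5 = 27769.41 + 3225.15 = 30994.56
ΣP(Period 1)Q(Period 1) = 3536.02×9 + 569.10×5 = 31824.18 + 2845.5 = 34669.68
link = 30994.56/34669.68 = 0.893996
Link Period 2→Period 3:
ΣP(Period 3)Q(Period 2) = 3400.16×9 + 626.05×6 = 30601.44 + 3756.3 = 34357.74
ΣP(Period 2)Q(Period 2) = 3085.49×9 + 645.03×6 = 27769.41 + 3870.18 = 31639.59
link = 34357.74/31639.59 = 1.085910
Chained index = 100 × 1.142996 × 0.893996 × 1.085910 = 110.9620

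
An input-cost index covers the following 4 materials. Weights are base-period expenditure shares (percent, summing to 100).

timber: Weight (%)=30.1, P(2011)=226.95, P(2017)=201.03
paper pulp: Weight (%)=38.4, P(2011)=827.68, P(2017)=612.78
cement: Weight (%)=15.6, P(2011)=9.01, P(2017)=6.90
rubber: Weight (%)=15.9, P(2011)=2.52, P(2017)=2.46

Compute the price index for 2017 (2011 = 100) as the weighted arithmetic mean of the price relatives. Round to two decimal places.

timber: 30.1 × (201.03/226.95) = 30.1 × 0.885790 = 26.6623
paper pulp: 38.4 × (612.78/827.68) = 38.4 × 0.740359 = 28.4298
cement: 15.6 × (6.90/9.01) = 15.6 × 0.765816 = 11.9467
rubber: 15.9 × (2.46/2.52) = 15.9 × 0.976190 = 15.5214
Index = Σ wᵢ·(p₁ᵢ/p₀ᵢ) = 26.6623 + 28.4298 + 11.9467 + 15.5214 = 82.5602

82.56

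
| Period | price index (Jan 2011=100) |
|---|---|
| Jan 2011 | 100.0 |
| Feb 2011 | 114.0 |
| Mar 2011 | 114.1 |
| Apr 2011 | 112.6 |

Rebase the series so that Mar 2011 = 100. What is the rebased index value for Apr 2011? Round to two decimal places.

Rebased(Apr 2011) = 112.6 / 114.1 × 100 = 98.6854

98.69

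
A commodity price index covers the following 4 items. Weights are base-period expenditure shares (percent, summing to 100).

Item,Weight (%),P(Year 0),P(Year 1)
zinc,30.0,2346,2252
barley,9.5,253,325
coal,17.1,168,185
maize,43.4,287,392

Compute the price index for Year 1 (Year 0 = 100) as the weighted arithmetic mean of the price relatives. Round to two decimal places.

119.11

zinc: 30.0 × (2252/2346) = 30.0 × 0.959932 = 28.7980
barley: 9.5 × (325/253) = 9.5 × 1.284585 = 12.2036
coal: 17.1 × (185/168) = 17.1 × 1.101190 = 18.8304
maize: 43.4 × (392/287) = 43.4 × 1.365854 = 59.2780
Index = Σ wᵢ·(p₁ᵢ/p₀ᵢ) = 28.7980 + 12.2036 + 18.8304 + 59.2780 = 119.1099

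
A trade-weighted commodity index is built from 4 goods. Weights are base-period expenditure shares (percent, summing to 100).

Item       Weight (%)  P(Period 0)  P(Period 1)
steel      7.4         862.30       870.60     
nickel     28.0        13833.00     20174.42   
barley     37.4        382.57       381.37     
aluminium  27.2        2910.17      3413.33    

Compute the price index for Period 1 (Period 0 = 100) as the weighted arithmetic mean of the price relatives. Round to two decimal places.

117.49

steel: 7.4 × (870.60/862.30) = 7.4 × 1.009625 = 7.4712
nickel: 28.0 × (20174.42/13833.00) = 28.0 × 1.458427 = 40.8360
barley: 37.4 × (381.37/382.57) = 37.4 × 0.996863 = 37.2827
aluminium: 27.2 × (3413.33/2910.17) = 27.2 × 1.172897 = 31.9028
Index = Σ wᵢ·(p₁ᵢ/p₀ᵢ) = 7.4712 + 40.8360 + 37.2827 + 31.9028 = 117.4927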